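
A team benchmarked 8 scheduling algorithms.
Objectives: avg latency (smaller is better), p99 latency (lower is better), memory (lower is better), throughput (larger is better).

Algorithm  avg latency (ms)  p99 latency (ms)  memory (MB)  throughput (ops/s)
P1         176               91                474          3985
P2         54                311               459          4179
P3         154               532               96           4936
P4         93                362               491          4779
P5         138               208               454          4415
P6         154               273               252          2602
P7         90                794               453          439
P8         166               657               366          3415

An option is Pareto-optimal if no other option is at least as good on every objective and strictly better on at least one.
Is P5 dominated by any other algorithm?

No

P1: worse on avg latency (176 vs 138).
P2: worse on p99 latency (311 vs 208).
P3: worse on avg latency (154 vs 138).
P4: worse on p99 latency (362 vs 208).
P6: worse on avg latency (154 vs 138).
P7: worse on p99 latency (794 vs 208).
P8: worse on avg latency (166 vs 138).
No option is at least as good as P5 on every objective and strictly better on one.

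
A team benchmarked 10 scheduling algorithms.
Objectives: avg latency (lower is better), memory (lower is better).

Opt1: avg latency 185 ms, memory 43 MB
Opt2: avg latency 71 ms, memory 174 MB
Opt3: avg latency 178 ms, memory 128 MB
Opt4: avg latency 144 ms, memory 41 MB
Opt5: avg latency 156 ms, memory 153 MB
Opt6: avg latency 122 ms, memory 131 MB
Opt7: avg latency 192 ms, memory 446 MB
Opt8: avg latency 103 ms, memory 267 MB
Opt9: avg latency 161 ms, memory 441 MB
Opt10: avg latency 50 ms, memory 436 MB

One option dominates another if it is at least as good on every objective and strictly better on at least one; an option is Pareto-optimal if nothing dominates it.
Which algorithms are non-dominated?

Opt1: dominated by Opt4 (avg latency 144≤185, memory 41≤43).
Opt2: not dominated.
Opt3: dominated by Opt4 (avg latency 144≤178, memory 41≤128).
Opt4: not dominated (best memory).
Opt5: dominated by Opt4 (avg latency 144≤156, memory 41≤153).
Opt6: not dominated.
Opt7: dominated by Opt1 (avg latency 185≤192, memory 43≤446).
Opt8: dominated by Opt2 (avg latency 71≤103, memory 174≤267).
Opt9: dominated by Opt2 (avg latency 71≤161, memory 174≤441).
Opt10: not dominated (best avg latency).

Opt2, Opt4, Opt6, Opt10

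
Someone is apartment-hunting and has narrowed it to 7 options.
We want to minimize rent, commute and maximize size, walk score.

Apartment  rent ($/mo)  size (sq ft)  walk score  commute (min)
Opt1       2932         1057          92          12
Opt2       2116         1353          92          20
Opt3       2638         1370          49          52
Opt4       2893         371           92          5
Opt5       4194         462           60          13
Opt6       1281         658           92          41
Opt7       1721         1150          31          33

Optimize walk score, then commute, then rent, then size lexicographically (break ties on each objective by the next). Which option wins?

First maximize walk score: best is 92, kept {Opt1, Opt2, Opt4, Opt6}.
Then minimize commute: best is 5, kept {Opt4}.

Opt4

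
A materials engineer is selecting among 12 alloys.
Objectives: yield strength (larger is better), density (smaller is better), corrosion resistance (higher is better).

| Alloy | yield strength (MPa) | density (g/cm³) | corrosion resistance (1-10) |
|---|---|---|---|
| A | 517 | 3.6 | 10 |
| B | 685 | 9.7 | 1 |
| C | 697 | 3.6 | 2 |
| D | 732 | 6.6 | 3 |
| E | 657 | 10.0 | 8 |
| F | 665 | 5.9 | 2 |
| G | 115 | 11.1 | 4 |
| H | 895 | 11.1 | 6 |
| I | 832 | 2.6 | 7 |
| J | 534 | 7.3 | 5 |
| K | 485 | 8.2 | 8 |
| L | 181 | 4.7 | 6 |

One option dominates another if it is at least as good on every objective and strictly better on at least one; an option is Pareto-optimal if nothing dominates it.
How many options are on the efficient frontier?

4

A: not dominated (best corrosion resistance).
B: dominated by C (yield strength 697≥685, density 3.6≤9.7, corrosion resistance 2≥1).
C: dominated by I (yield strength 832≥697, density 2.6≤3.6, corrosion resistance 7≥2).
D: dominated by I (yield strength 832≥732, density 2.6≤6.6, corrosion resistance 7≥3).
E: not dominated.
F: dominated by C (yield strength 697≥665, density 3.6≤5.9, corrosion resistance 2≥2).
G: dominated by A (yield strength 517≥115, density 3.6≤11.1, corrosion resistance 10≥4).
H: not dominated (best yield strength).
I: not dominated (best density).
J: dominated by I (yield strength 832≥534, density 2.6≤7.3, corrosion resistance 7≥5).
K: dominated by A (yield strength 517≥485, density 3.6≤8.2, corrosion resistance 10≥8).
L: dominated by A (yield strength 517≥181, density 3.6≤4.7, corrosion resistance 10≥6).
Pareto-optimal: A, E, H, I → 4.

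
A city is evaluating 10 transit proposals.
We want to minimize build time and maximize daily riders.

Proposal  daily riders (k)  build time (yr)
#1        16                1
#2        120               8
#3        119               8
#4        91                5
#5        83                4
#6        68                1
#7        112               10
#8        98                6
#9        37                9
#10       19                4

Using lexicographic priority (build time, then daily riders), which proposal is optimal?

First minimize build time: best is 1, kept {#1, #6}.
Then maximize daily riders: best is 68, kept {#6}.

#6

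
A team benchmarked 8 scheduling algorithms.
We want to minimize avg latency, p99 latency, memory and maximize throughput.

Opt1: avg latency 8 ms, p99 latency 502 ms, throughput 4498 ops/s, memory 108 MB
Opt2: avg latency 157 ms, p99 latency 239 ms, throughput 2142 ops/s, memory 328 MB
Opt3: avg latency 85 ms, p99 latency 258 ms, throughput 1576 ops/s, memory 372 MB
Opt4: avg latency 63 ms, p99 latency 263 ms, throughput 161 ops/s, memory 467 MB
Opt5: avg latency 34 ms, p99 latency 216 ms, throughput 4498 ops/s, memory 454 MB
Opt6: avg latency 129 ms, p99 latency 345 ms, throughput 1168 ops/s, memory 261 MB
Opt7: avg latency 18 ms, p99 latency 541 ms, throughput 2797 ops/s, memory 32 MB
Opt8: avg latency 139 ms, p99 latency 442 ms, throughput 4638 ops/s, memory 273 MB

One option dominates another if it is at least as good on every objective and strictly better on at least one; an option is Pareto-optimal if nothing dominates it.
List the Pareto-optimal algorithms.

Opt1: not dominated (best avg latency).
Opt2: not dominated.
Opt3: not dominated.
Opt4: dominated by Opt5 (avg latency 34≤63, p99 latency 216≤263, throughput 4498≥161, memory 454≤467).
Opt5: not dominated (best p99 latency).
Opt6: not dominated.
Opt7: not dominated (best memory).
Opt8: not dominated (best throughput).

Opt1, Opt2, Opt3, Opt5, Opt6, Opt7, Opt8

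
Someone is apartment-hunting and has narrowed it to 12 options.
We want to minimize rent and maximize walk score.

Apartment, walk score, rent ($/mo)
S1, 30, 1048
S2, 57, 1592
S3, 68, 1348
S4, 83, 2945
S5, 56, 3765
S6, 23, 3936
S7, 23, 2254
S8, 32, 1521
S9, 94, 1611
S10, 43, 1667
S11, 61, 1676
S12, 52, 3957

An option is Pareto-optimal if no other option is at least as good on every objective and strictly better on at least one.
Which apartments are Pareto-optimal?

S1, S3, S9

S1: not dominated (best rent).
S2: dominated by S3 (walk score 68≥57, rent 1348≤1592).
S3: not dominated.
S4: dominated by S9 (walk score 94≥83, rent 1611≤2945).
S5: dominated by S2 (walk score 57≥56, rent 1592≤3765).
S6: dominated by S1 (walk score 30≥23, rent 1048≤3936).
S7: dominated by S1 (walk score 30≥23, rent 1048≤2254).
S8: dominated by S3 (walk score 68≥32, rent 1348≤1521).
S9: not dominated (best walk score).
S10: dominated by S2 (walk score 57≥43, rent 1592≤1667).
S11: dominated by S3 (walk score 68≥61, rent 1348≤1676).
S12: dominated by S2 (walk score 57≥52, rent 1592≤3957).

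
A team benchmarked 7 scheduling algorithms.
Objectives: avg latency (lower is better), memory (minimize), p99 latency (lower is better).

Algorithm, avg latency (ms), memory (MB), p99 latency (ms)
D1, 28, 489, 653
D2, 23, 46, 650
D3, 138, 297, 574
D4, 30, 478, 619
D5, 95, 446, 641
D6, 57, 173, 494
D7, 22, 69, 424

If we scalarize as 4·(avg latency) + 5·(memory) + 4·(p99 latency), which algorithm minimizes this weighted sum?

D7

D1: 4·28 + 5·489 + 4·653 = 5169
D2: 4·23 + 5·46 + 4·650 = 2922
D3: 4·138 + 5·297 + 4·574 = 4333
D4: 4·30 + 5·478 + 4·619 = 4986
D5: 4·95 + 5·446 + 4·641 = 5174
D6: 4·57 + 5·173 + 4·494 = 3069
D7: 4·22 + 5·69 + 4·424 = 2129
Lowest: D7 at 2129.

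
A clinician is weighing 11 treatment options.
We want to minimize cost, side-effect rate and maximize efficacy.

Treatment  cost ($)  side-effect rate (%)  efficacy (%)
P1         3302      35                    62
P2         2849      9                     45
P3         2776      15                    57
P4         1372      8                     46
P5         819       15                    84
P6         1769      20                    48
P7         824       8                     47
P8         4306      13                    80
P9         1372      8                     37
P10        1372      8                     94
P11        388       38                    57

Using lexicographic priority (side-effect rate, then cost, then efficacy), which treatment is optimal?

P7

First minimize side-effect rate: best is 8, kept {P4, P7, P9, P10}.
Then minimize cost: best is 824, kept {P7}.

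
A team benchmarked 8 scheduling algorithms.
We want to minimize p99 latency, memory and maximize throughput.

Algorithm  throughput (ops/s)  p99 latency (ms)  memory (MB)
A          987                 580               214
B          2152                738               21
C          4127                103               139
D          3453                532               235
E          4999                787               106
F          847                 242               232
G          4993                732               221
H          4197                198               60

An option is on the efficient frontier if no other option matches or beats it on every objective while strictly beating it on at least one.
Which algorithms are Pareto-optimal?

B, C, E, G, H

A: dominated by C (throughput 4127≥987, p99 latency 103≤580, memory 139≤214).
B: not dominated (best memory).
C: not dominated (best p99 latency).
D: dominated by C (throughput 4127≥3453, p99 latency 103≤532, memory 139≤235).
E: not dominated (best throughput).
F: dominated by C (throughput 4127≥847, p99 latency 103≤242, memory 139≤232).
G: not dominated.
H: not dominated.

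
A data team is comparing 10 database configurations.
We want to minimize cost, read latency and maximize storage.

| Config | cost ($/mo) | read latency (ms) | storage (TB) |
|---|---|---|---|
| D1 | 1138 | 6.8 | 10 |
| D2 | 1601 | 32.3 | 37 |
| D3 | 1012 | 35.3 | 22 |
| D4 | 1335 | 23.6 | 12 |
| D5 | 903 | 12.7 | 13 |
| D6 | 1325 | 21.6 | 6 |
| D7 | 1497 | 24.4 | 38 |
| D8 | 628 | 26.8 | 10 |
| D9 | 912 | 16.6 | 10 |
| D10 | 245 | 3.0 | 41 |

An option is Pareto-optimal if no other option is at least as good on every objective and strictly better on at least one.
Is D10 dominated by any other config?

No

D1: worse on cost (1138 vs 245).
D2: worse on cost (1601 vs 245).
D3: worse on cost (1012 vs 245).
D4: worse on cost (1335 vs 245).
D5: worse on cost (903 vs 245).
D6: worse on cost (1325 vs 245).
D7: worse on cost (1497 vs 245).
D8: worse on cost (628 vs 245).
D9: worse on cost (912 vs 245).
No option is at least as good as D10 on every objective and strictly better on one.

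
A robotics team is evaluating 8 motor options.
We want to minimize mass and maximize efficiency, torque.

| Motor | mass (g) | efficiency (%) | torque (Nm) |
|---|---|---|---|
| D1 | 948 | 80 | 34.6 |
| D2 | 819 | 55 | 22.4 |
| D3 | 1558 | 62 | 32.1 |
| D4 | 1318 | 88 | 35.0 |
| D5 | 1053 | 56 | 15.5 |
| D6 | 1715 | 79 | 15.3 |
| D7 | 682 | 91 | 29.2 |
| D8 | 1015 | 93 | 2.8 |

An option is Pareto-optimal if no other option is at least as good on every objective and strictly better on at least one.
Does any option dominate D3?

D1 vs D3: mass 948≤1558, efficiency 80≥62, torque 34.6≥32.1 — D1 is at least as good on every objective and strictly better on at least one, so D1 dominates D3.

Yes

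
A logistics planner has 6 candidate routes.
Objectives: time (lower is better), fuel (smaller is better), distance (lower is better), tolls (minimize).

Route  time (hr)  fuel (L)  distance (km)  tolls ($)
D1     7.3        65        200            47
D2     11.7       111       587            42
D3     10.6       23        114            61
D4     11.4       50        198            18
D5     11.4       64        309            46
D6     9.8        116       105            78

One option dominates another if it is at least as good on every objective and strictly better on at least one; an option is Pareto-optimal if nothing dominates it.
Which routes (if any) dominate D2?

D4: time 11.4≤11.7, fuel 50≤111, distance 198≤587, tolls 18≤42 — dominates D2.
Others (D1, D3, D5, D6) are each worse than D2 on at least one objective.

D4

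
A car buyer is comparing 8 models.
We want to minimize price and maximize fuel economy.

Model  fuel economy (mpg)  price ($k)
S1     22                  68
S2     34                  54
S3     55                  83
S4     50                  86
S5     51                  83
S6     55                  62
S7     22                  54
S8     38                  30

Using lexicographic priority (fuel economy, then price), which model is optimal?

First maximize fuel economy: best is 55, kept {S3, S6}.
Then minimize price: best is 62, kept {S6}.

S6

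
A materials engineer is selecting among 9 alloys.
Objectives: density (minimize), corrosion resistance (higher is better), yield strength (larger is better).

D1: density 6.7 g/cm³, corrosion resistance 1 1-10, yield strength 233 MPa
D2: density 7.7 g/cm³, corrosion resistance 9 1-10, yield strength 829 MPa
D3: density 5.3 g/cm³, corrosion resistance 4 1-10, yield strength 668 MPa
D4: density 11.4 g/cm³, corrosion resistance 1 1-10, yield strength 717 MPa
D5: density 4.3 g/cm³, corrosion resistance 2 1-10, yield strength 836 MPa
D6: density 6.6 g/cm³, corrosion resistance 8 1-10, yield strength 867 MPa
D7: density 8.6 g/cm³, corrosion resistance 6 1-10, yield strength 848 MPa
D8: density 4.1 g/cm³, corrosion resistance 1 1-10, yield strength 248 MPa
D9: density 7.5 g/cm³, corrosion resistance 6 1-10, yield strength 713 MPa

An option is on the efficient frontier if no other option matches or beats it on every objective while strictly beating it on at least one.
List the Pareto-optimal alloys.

D1: dominated by D3 (density 5.3≤6.7, corrosion resistance 4≥1, yield strength 668≥233).
D2: not dominated (best corrosion resistance).
D3: not dominated.
D4: dominated by D2 (density 7.7≤11.4, corrosion resistance 9≥1, yield strength 829≥717).
D5: not dominated.
D6: not dominated (best yield strength).
D7: dominated by D6 (density 6.6≤8.6, corrosion resistance 8≥6, yield strength 867≥848).
D8: not dominated (best density).
D9: dominated by D6 (density 6.6≤7.5, corrosion resistance 8≥6, yield strength 867≥713).

D2, D3, D5, D6, D8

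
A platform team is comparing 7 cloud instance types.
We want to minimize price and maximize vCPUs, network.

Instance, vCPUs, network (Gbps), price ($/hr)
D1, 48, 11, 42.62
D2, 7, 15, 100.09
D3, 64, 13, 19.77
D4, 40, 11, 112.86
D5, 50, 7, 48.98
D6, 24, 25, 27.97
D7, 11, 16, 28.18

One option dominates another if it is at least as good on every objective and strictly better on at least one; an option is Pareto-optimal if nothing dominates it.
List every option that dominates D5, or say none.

D3: vCPUs 64≥50, network 13≥7, price 19.77≤48.98 — dominates D5.
Others (D1, D2, D4, D6, D7) are each worse than D5 on at least one objective.

D3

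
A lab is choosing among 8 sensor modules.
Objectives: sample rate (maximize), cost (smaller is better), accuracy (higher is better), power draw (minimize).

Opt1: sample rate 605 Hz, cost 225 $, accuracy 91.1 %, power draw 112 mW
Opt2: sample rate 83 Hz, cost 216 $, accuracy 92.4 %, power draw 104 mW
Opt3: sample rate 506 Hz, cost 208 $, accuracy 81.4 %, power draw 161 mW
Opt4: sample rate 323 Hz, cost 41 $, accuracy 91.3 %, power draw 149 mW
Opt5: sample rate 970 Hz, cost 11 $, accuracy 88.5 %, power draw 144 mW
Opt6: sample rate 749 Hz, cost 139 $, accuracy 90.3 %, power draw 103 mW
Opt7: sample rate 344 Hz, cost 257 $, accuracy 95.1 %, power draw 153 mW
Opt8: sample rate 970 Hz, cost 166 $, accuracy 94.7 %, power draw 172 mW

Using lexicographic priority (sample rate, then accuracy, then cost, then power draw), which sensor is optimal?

First maximize sample rate: best is 970, kept {Opt5, Opt8}.
Then maximize accuracy: best is 94.7, kept {Opt8}.

Opt8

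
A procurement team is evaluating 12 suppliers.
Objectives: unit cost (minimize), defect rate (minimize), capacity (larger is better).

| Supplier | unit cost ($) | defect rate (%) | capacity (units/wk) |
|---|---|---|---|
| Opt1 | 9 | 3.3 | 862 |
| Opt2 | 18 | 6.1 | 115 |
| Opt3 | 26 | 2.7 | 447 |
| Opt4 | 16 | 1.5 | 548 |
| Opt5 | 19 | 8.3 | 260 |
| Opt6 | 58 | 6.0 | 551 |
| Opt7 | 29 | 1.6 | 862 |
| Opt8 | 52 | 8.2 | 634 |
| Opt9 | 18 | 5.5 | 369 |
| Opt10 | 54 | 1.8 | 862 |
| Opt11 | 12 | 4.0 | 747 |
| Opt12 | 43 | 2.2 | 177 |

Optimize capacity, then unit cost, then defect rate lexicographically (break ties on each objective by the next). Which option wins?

Opt1

First maximize capacity: best is 862, kept {Opt1, Opt7, Opt10}.
Then minimize unit cost: best is 9, kept {Opt1}.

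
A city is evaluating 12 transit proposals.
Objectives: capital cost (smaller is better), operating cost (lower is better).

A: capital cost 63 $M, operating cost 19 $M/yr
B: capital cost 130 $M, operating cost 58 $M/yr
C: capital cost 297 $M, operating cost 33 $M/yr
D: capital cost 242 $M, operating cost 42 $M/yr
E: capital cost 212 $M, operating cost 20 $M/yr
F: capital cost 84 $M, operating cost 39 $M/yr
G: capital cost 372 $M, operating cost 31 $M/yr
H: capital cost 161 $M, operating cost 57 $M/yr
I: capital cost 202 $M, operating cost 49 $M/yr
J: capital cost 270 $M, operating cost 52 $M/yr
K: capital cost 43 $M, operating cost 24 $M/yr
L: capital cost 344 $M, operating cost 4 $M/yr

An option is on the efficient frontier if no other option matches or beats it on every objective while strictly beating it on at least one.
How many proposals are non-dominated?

3

A: not dominated.
B: dominated by A (capital cost 63≤130, operating cost 19≤58).
C: dominated by A (capital cost 63≤297, operating cost 19≤33).
D: dominated by A (capital cost 63≤242, operating cost 19≤42).
E: dominated by A (capital cost 63≤212, operating cost 19≤20).
F: dominated by A (capital cost 63≤84, operating cost 19≤39).
G: dominated by A (capital cost 63≤372, operating cost 19≤31).
H: dominated by A (capital cost 63≤161, operating cost 19≤57).
I: dominated by A (capital cost 63≤202, operating cost 19≤49).
J: dominated by A (capital cost 63≤270, operating cost 19≤52).
K: not dominated (best capital cost).
L: not dominated (best operating cost).
Pareto-optimal: A, K, L → 3.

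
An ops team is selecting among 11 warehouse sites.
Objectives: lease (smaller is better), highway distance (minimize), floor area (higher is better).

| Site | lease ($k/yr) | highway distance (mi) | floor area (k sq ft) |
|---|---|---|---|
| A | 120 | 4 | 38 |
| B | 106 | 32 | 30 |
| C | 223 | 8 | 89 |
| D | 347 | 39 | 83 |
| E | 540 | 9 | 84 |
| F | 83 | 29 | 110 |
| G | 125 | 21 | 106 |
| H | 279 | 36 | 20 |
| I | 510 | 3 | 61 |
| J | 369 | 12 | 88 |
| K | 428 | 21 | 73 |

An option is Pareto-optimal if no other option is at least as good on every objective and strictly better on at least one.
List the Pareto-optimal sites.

A, C, F, G, I

A: not dominated.
B: dominated by F (lease 83≤106, highway distance 29≤32, floor area 110≥30).
C: not dominated.
D: dominated by C (lease 223≤347, highway distance 8≤39, floor area 89≥83).
E: dominated by C (lease 223≤540, highway distance 8≤9, floor area 89≥84).
F: not dominated (best lease).
G: not dominated.
H: dominated by A (lease 120≤279, highway distance 4≤36, floor area 38≥20).
I: not dominated (best highway distance).
J: dominated by C (lease 223≤369, highway distance 8≤12, floor area 89≥88).
K: dominated by C (lease 223≤428, highway distance 8≤21, floor area 89≥73).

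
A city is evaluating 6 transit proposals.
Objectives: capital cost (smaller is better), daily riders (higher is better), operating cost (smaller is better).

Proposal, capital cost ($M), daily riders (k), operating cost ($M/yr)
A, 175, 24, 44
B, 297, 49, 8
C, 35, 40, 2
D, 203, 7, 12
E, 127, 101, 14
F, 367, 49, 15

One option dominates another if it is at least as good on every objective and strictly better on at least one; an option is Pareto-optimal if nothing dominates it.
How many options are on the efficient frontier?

A: dominated by C (capital cost 35≤175, daily riders 40≥24, operating cost 2≤44).
B: not dominated.
C: not dominated (best capital cost).
D: dominated by C (capital cost 35≤203, daily riders 40≥7, operating cost 2≤12).
E: not dominated (best daily riders).
F: dominated by B (capital cost 297≤367, daily riders 49≥49, operating cost 8≤15).
Pareto-optimal: B, C, E → 3.

3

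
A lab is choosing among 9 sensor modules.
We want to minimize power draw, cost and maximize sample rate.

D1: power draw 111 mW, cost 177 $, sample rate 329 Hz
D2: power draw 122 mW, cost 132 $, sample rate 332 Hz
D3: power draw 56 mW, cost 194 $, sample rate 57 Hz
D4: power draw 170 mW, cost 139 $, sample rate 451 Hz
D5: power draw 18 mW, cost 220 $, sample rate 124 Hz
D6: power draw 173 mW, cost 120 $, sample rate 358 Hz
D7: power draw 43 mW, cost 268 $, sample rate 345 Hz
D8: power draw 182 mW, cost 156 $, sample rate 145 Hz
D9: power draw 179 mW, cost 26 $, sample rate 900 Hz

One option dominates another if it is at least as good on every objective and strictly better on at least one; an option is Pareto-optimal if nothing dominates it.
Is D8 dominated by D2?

D2 vs D8: power draw 122≤182, cost 132≤156, sample rate 332≥145 — D2 is at least as good on every objective with at least one strict improvement.

Yes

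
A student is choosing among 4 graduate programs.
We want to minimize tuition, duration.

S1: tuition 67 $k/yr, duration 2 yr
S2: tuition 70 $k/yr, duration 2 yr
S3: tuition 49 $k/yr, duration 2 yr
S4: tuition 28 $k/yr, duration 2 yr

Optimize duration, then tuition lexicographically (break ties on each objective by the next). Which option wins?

First minimize duration: best is 2, kept {S1, S2, S3, S4}.
Then minimize tuition: best is 28, kept {S4}.

S4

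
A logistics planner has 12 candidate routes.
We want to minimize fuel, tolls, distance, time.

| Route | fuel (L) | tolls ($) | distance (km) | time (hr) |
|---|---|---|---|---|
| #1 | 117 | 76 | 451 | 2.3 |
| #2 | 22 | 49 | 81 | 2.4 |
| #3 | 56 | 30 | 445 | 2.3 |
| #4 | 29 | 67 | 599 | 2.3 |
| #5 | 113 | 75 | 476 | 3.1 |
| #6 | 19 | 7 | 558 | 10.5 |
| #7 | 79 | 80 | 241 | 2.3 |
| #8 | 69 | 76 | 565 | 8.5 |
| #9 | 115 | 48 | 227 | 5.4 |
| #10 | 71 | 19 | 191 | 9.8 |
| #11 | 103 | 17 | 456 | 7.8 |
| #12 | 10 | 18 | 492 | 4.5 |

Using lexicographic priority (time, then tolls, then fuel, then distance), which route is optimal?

First minimize time: best is 2.3, kept {#1, #3, #4, #7}.
Then minimize tolls: best is 30, kept {#3}.

#3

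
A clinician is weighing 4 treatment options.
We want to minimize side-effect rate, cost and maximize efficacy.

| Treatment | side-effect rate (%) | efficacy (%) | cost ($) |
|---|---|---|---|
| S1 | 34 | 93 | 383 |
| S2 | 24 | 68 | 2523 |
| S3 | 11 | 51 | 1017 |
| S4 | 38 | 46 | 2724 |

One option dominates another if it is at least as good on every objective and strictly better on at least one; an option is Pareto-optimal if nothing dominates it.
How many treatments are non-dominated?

3

S1: not dominated (best efficacy).
S2: not dominated.
S3: not dominated (best side-effect rate).
S4: dominated by S1 (side-effect rate 34≤38, efficacy 93≥46, cost 383≤2724).
Pareto-optimal: S1, S2, S3 → 3.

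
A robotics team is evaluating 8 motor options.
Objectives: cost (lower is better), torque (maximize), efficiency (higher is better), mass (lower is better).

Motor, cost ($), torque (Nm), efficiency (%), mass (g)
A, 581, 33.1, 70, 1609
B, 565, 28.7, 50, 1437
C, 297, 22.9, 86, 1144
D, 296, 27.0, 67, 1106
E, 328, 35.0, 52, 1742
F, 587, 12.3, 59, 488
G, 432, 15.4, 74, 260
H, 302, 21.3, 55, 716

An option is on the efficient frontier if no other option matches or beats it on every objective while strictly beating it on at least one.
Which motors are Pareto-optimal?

A: not dominated.
B: not dominated.
C: not dominated (best efficiency).
D: not dominated (best cost).
E: not dominated (best torque).
F: dominated by G (cost 432≤587, torque 15.4≥12.3, efficiency 74≥59, mass 260≤488).
G: not dominated (best mass).
H: not dominated.

A, B, C, D, E, G, H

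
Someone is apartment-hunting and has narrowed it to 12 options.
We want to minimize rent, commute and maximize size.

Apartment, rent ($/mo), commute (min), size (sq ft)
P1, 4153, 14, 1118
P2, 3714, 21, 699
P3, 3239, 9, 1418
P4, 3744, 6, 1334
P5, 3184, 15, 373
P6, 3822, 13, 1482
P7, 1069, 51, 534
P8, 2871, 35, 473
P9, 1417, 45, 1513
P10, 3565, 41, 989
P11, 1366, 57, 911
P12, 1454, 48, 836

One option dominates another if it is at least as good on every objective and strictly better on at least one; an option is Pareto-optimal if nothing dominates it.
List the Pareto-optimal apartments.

P3, P4, P5, P6, P7, P8, P9, P11

P1: dominated by P3 (rent 3239≤4153, commute 9≤14, size 1418≥1118).
P2: dominated by P3 (rent 3239≤3714, commute 9≤21, size 1418≥699).
P3: not dominated.
P4: not dominated (best commute).
P5: not dominated.
P6: not dominated.
P7: not dominated (best rent).
P8: not dominated.
P9: not dominated (best size).
P10: dominated by P3 (rent 3239≤3565, commute 9≤41, size 1418≥989).
P11: not dominated.
P12: dominated by P9 (rent 1417≤1454, commute 45≤48, size 1513≥836).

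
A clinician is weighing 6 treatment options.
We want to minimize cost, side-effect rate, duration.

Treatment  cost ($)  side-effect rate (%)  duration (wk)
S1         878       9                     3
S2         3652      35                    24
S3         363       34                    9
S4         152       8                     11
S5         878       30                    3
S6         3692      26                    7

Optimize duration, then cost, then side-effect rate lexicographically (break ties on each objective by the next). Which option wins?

First minimize duration: best is 3, kept {S1, S5}.
Then minimize cost: best is 878, kept {S1, S5}.
Then minimize side-effect rate: best is 9, kept {S1}.

S1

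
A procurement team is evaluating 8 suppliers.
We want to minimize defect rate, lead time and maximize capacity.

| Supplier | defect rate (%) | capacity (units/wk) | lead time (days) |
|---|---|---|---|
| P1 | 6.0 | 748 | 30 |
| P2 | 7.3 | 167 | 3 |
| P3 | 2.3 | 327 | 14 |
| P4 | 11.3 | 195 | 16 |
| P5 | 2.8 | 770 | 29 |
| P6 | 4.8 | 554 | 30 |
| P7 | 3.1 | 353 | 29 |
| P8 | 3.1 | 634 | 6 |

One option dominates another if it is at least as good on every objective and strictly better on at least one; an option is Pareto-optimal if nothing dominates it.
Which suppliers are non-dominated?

P2, P3, P5, P8

P1: dominated by P5 (defect rate 2.8≤6.0, capacity 770≥748, lead time 29≤30).
P2: not dominated (best lead time).
P3: not dominated (best defect rate).
P4: dominated by P3 (defect rate 2.3≤11.3, capacity 327≥195, lead time 14≤16).
P5: not dominated (best capacity).
P6: dominated by P5 (defect rate 2.8≤4.8, capacity 770≥554, lead time 29≤30).
P7: dominated by P5 (defect rate 2.8≤3.1, capacity 770≥353, lead time 29≤29).
P8: not dominated.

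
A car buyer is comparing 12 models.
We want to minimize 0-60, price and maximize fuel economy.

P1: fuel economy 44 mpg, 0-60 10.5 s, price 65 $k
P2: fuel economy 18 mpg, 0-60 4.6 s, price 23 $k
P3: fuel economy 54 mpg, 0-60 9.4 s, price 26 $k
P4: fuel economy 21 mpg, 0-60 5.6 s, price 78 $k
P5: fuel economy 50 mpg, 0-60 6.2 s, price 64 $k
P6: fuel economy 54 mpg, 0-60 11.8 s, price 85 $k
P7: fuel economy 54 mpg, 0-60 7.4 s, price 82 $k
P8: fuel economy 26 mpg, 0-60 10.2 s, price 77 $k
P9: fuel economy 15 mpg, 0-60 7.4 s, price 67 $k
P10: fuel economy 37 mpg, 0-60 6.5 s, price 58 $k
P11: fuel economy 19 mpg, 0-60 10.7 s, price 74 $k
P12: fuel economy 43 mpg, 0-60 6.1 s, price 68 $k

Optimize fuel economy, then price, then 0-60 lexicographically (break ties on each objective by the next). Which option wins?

P3

First maximize fuel economy: best is 54, kept {P3, P6, P7}.
Then minimize price: best is 26, kept {P3}.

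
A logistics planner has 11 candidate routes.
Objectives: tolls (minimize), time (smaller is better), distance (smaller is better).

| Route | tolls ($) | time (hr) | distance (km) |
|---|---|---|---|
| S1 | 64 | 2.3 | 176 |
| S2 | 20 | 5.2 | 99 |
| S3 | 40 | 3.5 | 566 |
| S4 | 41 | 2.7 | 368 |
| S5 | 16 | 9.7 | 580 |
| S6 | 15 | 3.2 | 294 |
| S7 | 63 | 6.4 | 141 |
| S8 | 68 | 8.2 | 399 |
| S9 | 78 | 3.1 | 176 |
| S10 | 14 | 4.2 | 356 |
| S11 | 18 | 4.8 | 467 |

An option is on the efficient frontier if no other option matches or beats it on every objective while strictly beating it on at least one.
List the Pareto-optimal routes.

S1: not dominated (best time).
S2: not dominated (best distance).
S3: dominated by S6 (tolls 15≤40, time 3.2≤3.5, distance 294≤566).
S4: not dominated.
S5: dominated by S6 (tolls 15≤16, time 3.2≤9.7, distance 294≤580).
S6: not dominated.
S7: dominated by S2 (tolls 20≤63, time 5.2≤6.4, distance 99≤141).
S8: dominated by S1 (tolls 64≤68, time 2.3≤8.2, distance 176≤399).
S9: dominated by S1 (tolls 64≤78, time 2.3≤3.1, distance 176≤176).
S10: not dominated (best tolls).
S11: dominated by S6 (tolls 15≤18, time 3.2≤4.8, distance 294≤467).

S1, S2, S4, S6, S10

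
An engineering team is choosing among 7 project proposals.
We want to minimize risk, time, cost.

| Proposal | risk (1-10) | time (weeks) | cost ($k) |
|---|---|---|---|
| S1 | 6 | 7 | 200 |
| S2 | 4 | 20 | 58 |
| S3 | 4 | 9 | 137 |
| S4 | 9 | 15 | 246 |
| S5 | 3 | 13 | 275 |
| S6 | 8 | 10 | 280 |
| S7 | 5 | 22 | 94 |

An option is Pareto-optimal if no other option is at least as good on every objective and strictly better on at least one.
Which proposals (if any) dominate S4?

S1: risk 6≤9, time 7≤15, cost 200≤246 — dominates S4.
S3: risk 4≤9, time 9≤15, cost 137≤246 — dominates S4.
Others (S2, S5, S6, S7) are each worse than S4 on at least one objective.

S1, S3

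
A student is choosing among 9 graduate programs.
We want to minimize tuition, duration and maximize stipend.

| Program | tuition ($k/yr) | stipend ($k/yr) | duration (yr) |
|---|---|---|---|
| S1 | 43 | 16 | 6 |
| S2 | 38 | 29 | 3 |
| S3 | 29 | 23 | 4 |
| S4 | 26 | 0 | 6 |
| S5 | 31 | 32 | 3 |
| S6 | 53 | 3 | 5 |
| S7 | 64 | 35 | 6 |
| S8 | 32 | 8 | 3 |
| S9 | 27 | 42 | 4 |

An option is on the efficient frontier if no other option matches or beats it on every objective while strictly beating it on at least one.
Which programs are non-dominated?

S4, S5, S9

S1: dominated by S2 (tuition 38≤43, stipend 29≥16, duration 3≤6).
S2: dominated by S5 (tuition 31≤38, stipend 32≥29, duration 3≤3).
S3: dominated by S9 (tuition 27≤29, stipend 42≥23, duration 4≤4).
S4: not dominated (best tuition).
S5: not dominated.
S6: dominated by S2 (tuition 38≤53, stipend 29≥3, duration 3≤5).
S7: dominated by S9 (tuition 27≤64, stipend 42≥35, duration 4≤6).
S8: dominated by S5 (tuition 31≤32, stipend 32≥8, duration 3≤3).
S9: not dominated (best stipend).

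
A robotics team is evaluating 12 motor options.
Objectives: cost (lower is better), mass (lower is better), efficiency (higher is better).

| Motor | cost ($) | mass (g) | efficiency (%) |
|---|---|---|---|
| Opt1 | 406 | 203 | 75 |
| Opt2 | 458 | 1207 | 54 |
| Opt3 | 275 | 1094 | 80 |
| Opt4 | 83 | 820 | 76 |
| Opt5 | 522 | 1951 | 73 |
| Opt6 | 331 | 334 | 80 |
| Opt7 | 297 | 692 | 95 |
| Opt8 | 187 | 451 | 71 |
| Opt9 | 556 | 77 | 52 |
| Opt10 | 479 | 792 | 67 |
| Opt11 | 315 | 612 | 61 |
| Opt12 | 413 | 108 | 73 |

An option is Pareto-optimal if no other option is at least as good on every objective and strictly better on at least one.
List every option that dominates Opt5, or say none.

Opt1: cost 406≤522, mass 203≤1951, efficiency 75≥73 — dominates Opt5.
Opt3: cost 275≤522, mass 1094≤1951, efficiency 80≥73 — dominates Opt5.
Opt4: cost 83≤522, mass 820≤1951, efficiency 76≥73 — dominates Opt5.
Opt6: cost 331≤522, mass 334≤1951, efficiency 80≥73 — dominates Opt5.
Opt7: cost 297≤522, mass 692≤1951, efficiency 95≥73 — dominates Opt5.
Opt12: cost 413≤522, mass 108≤1951, efficiency 73≥73 — dominates Opt5.
Others (Opt2, Opt8, Opt9, Opt10, Opt11) are each worse than Opt5 on at least one objective.

Opt1, Opt3, Opt4, Opt6, Opt7, Opt12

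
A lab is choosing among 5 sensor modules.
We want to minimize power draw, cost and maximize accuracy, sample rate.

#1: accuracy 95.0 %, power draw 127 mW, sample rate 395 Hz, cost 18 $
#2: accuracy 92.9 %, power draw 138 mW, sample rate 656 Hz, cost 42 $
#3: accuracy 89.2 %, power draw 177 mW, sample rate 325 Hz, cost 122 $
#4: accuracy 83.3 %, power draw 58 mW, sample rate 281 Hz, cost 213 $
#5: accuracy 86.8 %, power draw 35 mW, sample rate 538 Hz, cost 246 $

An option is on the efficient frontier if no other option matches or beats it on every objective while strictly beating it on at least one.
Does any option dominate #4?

#1: worse on power draw (127 vs 58).
#2: worse on power draw (138 vs 58).
#3: worse on power draw (177 vs 58).
#5: worse on cost (246 vs 213).
No option is at least as good as #4 on every objective and strictly better on one.

No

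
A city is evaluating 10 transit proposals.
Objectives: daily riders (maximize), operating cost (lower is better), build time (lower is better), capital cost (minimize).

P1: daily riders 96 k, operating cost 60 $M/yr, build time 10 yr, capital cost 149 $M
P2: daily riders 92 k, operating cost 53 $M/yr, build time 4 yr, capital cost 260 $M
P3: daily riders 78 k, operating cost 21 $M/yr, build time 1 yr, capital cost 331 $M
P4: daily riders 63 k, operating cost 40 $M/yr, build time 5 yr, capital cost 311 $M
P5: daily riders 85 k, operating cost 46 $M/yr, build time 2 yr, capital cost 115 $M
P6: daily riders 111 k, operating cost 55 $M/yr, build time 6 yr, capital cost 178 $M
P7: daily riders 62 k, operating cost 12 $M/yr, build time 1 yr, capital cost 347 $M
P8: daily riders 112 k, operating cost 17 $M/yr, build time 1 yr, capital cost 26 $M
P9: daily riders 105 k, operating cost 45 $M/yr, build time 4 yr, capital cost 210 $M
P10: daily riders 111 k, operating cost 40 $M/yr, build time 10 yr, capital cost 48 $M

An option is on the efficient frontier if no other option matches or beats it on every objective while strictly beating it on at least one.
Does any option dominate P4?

Yes

P8 vs P4: daily riders 112≥63, operating cost 17≤40, build time 1≤5, capital cost 26≤311 — P8 is at least as good on every objective and strictly better on at least one, so P8 dominates P4.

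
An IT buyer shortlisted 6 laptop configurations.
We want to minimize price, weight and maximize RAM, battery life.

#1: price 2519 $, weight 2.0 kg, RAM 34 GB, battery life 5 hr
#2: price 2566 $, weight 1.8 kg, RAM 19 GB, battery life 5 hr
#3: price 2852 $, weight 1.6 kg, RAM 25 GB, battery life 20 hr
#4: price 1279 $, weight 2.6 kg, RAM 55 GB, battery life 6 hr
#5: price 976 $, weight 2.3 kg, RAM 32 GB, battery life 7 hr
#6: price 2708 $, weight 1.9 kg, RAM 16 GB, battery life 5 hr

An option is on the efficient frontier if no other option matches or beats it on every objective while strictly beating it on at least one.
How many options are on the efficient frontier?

5

#1: not dominated.
#2: not dominated.
#3: not dominated (best weight).
#4: not dominated (best RAM).
#5: not dominated (best price).
#6: dominated by #2 (price 2566≤2708, weight 1.8≤1.9, RAM 19≥16, battery life 5≥5).
Pareto-optimal: #1, #2, #3, #4, #5 → 5.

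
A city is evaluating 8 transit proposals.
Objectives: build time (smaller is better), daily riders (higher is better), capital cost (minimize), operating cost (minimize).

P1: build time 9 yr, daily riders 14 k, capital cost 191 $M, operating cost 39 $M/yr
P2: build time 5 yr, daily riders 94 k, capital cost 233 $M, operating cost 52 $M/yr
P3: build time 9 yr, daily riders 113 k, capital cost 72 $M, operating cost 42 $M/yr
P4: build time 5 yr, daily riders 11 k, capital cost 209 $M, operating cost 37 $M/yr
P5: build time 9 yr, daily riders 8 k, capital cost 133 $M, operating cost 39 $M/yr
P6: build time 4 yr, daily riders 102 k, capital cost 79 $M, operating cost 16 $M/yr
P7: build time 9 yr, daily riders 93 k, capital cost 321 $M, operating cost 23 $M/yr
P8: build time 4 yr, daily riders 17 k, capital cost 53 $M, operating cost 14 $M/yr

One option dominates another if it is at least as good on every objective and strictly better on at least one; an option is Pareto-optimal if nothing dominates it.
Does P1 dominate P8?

No

P1 vs P8: P1 is worse on build time (9 vs 4), so it does not dominate P8.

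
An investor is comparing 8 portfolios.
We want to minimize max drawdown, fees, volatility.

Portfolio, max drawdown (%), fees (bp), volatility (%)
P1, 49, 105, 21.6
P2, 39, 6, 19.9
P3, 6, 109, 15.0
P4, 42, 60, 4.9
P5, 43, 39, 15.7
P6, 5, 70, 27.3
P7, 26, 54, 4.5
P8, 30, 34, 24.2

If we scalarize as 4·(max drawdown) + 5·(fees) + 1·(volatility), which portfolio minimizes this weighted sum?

P2

P1: 4·49 + 5·105 + 1·21.6 = 742.6
P2: 4·39 + 5·6 + 1·19.9 = 205.9
P3: 4·6 + 5·109 + 1·15.0 = 584.0
P4: 4·42 + 5·60 + 1·4.9 = 472.9
P5: 4·43 + 5·39 + 1·15.7 = 382.7
P6: 4·5 + 5·70 + 1·27.3 = 397.3
P7: 4·26 + 5·54 + 1·4.5 = 378.5
P8: 4·30 + 5·34 + 1·24.2 = 314.2
Lowest: P2 at 205.9.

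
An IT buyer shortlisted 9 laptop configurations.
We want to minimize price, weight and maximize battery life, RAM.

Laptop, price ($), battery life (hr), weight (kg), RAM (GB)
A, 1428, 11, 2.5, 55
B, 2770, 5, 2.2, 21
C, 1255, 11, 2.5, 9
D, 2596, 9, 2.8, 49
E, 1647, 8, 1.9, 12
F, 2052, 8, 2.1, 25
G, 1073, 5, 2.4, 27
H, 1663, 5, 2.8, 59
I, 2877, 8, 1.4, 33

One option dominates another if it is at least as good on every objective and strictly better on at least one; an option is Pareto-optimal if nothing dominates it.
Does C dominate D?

C vs D: C is worse on RAM (9 vs 49), so it does not dominate D.

No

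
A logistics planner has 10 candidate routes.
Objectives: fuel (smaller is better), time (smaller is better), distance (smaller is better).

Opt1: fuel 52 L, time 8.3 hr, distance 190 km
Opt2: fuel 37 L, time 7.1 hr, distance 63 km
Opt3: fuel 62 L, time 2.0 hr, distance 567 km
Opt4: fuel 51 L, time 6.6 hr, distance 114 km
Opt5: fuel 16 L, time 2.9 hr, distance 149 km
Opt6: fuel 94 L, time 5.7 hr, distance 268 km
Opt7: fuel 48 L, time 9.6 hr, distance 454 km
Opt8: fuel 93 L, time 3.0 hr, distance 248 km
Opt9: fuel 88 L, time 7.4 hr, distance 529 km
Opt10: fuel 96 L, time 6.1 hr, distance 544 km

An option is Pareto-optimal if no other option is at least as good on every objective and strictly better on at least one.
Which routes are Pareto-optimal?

Opt1: dominated by Opt2 (fuel 37≤52, time 7.1≤8.3, distance 63≤190).
Opt2: not dominated (best distance).
Opt3: not dominated (best time).
Opt4: not dominated.
Opt5: not dominated (best fuel).
Opt6: dominated by Opt5 (fuel 16≤94, time 2.9≤5.7, distance 149≤268).
Opt7: dominated by Opt2 (fuel 37≤48, time 7.1≤9.6, distance 63≤454).
Opt8: dominated by Opt5 (fuel 16≤93, time 2.9≤3.0, distance 149≤248).
Opt9: dominated by Opt2 (fuel 37≤88, time 7.1≤7.4, distance 63≤529).
Opt10: dominated by Opt5 (fuel 16≤96, time 2.9≤6.1, distance 149≤544).

Opt2, Opt3, Opt4, Opt5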